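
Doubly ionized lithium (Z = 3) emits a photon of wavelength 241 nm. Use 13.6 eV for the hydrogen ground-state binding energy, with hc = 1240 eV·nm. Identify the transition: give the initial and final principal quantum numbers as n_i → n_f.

The photon energy is ΔE = hc/λ = 1240 / 241 = 5.145 eV.
With Z = 3, ΔE = 122.4 × (1/n_f² − 1/n_i²), so 1/n_f² − 1/n_i² = 0.04204.
Trying n_f = 4 gives 1/n_i² = 0.02046, i.e. n_i ≈ 7; this pair matches.

n_i = 7, n_f = 4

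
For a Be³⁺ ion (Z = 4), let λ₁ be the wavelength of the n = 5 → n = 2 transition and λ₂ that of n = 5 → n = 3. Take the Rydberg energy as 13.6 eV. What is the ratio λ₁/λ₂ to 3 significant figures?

0.339

λ ∝ 1/ΔE ∝ 1/(1/n_f² − 1/n_i²), and the Z² and hc factors cancel in the ratio.
λ₁/λ₂ = (1/3² − 1/5²)/(1/2² − 1/5²) = 0.07111/0.2100 = 0.339.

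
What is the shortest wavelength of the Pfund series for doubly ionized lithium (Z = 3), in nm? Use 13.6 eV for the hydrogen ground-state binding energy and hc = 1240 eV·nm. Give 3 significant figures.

253 nm

The Pfund series has lower level n_f = 5; the series limit corresponds to n_i → ∞.
ΔE_max = 13.6 × 9 / 5² = 4.896 eV.
λ_min = 1240 / 4.896 = 253 nm.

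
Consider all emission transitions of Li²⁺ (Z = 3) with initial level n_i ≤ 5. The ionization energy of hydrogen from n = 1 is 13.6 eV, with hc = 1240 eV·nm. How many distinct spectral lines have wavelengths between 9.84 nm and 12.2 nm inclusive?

Enumerate all n_i → n_f pairs with 1 ≤ n_f < n_i ≤ 5 and compute λ = 1240 / [13.6·9·(1/n_f² − 1/n_i²)].
Lines falling in [9.84, 12.2] nm: 5→1 (10.55 nm), 4→1 (10.81 nm), 3→1 (11.40 nm).

3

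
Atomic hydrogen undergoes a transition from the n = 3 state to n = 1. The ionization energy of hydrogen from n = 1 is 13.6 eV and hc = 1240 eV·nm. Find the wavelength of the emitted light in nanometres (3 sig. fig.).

ΔE = 13.60 × (1/1² − 1/3²) = 13.60 × 0.8889 = 12.09 eV.
λ = hc/ΔE = 1240 / 12.09 = 103 nm.
This line belongs to the Lyman series.

103 nm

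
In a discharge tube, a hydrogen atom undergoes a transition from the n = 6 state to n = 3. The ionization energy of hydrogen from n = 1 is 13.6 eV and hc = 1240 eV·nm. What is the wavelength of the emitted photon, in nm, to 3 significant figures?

1090 nm

ΔE = 13.60 × (1/3² − 1/6²) = 13.60 × 0.08333 = 1.133 eV.
λ = hc/ΔE = 1240 / 1.133 = 1090 nm.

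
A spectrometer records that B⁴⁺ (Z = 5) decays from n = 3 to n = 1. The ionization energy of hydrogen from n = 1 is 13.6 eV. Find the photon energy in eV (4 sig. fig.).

The Bohr energies scale as Z², so for Z = 5: E_n = −340.0/n² eV.
E_3 = −340.0/9 = −37.78 eV and E_1 = −340.0/1 = −340.0 eV.
The photon energy is |E_3 − E_1| = 302.2 eV.

302.2 eV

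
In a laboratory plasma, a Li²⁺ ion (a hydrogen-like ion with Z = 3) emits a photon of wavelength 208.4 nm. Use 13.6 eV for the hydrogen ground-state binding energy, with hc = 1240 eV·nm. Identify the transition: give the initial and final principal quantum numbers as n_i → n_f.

n_i = 4, n_f = 3

The photon energy is ΔE = hc/λ = 1240 / 208.4 = 5.950 eV.
With Z = 3, ΔE = 122.4 × (1/n_f² − 1/n_i²), so 1/n_f² − 1/n_i² = 0.04861.
Trying n_f = 3 gives 1/n_i² = 0.06250, i.e. n_i ≈ 4; this pair matches.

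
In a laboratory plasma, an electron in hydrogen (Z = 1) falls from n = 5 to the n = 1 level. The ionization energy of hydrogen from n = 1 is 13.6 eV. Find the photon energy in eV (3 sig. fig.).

E_5 = −13.60/25 = −0.5440 eV and E_1 = −13.60/1 = −13.60 eV.
The photon energy is |E_5 − E_1| = 13.1 eV.

13.1 eV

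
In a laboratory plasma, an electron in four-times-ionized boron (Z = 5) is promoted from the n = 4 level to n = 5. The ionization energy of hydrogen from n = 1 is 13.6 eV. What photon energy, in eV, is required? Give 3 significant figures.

The Bohr energies scale as Z², so for Z = 5: E_n = −340.0/n² eV.
E_5 = −340.0/25 = −13.60 eV and E_4 = −340.0/16 = −21.25 eV.
The photon energy is |E_5 − E_4| = 7.65 eV.

7.65 eV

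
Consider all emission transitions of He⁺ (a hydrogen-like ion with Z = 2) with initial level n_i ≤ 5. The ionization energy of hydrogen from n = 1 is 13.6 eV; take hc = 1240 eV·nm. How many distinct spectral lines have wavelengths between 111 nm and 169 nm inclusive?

2

Enumerate all n_i → n_f pairs with 1 ≤ n_f < n_i ≤ 5 and compute λ = 1240 / [13.6·4·(1/n_f² − 1/n_i²)].
Lines falling in [111, 169] nm: 4→2 (121.6 nm), 3→2 (164.1 nm).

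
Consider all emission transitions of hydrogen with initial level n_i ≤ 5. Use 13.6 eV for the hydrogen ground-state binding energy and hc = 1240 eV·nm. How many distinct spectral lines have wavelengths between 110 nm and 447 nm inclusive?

Enumerate all n_i → n_f pairs with 1 ≤ n_f < n_i ≤ 5 and compute λ = 1240 / [13.6·1·(1/n_f² − 1/n_i²)].
Lines falling in [110, 447] nm: 2→1 (121.6 nm), 5→2 (434.2 nm).

2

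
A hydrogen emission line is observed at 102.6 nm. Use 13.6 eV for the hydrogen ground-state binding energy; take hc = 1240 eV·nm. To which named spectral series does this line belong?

ΔE = 1240/102.6 = 12.09 eV.
This matches 13.6 × (1/1² − 1/3²), so n_f = 1: the Lyman series.

Lyman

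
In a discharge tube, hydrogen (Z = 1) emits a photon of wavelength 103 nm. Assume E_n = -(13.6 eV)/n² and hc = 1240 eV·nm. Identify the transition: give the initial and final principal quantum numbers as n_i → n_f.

n_i = 3, n_f = 1

The photon energy is ΔE = hc/λ = 1240 / 103 = 12.04 eV.
With Z = 1, ΔE = 13.60 × (1/n_f² − 1/n_i²), so 1/n_f² − 1/n_i² = 0.8852.
Trying n_f = 1 gives 1/n_i² = 0.1148, i.e. n_i ≈ 3; this pair matches.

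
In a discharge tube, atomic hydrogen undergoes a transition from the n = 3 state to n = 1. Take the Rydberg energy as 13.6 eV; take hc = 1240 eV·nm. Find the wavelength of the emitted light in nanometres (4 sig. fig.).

ΔE = 13.60 × (1/1² − 1/3²) = 13.60 × 0.8889 = 12.09 eV.
λ = hc/ΔE = 1240 / 12.09 = 102.6 nm.

102.6 nm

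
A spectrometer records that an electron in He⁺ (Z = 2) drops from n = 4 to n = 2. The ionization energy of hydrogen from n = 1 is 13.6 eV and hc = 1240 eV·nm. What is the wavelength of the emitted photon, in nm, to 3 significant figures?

122 nm

For Z = 2 the level energies scale as Z², so the effective Rydberg energy is 13.6 × 4 = 54.40 eV.
ΔE = 54.40 × (1/2² − 1/4²) = 54.40 × 0.1875 = 10.20 eV.
λ = hc/ΔE = 1240 / 10.20 = 122 nm.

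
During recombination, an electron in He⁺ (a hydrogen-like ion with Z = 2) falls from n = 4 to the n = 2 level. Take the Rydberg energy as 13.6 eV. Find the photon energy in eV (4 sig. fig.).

10.20 eV

The Bohr energies scale as Z², so for Z = 2: E_n = −54.40/n² eV.
E_4 = −54.40/16 = −3.400 eV and E_2 = −54.40/4 = −13.60 eV.
The photon energy is |E_4 − E_2| = 10.20 eV.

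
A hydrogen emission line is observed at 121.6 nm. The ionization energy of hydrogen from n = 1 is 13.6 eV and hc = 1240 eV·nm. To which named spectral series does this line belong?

Lyman

ΔE = 1240/121.6 = 10.20 eV.
This matches 13.6 × (1/1² − 1/2²), so n_f = 1: the Lyman series.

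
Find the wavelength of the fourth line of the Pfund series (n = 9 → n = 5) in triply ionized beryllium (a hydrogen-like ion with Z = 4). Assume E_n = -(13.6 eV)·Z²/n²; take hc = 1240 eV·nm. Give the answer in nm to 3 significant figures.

The Pfund series terminates on n_f = 5; the fourth line has n_i = 5+4 = 9.
ΔE = 217.6 × (1/5² − 1/9²) = 6.018 eV.
λ = 1240 / 6.018 = 206 nm.

206 nm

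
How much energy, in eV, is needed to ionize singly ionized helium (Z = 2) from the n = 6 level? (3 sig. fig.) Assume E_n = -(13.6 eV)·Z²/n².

E_n = −13.6 Z²/n² = −54.40/n² eV for Z = 2.
E_6 = −54.40/36 = −1.51 eV, so ionization (to E = 0) requires 1.51 eV.

1.51 eV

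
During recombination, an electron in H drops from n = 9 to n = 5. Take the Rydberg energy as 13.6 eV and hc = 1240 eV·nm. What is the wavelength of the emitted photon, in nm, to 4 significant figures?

3297 nm

ΔE = 13.60 × (1/5² − 1/9²) = 13.60 × 0.02765 = 0.3761 eV.
λ = hc/ΔE = 1240 / 0.3761 = 3297 nm.
This line belongs to the Pfund series.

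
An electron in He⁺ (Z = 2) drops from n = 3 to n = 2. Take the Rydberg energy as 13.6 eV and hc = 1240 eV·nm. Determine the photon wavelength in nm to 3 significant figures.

For Z = 2 the level energies scale as Z², so the effective Rydberg energy is 13.6 × 4 = 54.40 eV.
ΔE = 54.40 × (1/2² − 1/3²) = 54.40 × 0.1389 = 7.556 eV.
λ = hc/ΔE = 1240 / 7.556 = 164 nm.

164 nm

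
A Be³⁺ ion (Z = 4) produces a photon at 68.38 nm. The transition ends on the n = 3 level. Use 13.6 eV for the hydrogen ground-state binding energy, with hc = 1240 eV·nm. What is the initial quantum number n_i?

n_i = 6

The photon energy is ΔE = hc/λ = 1240 / 68.38 = 18.13 eV.
With Z = 4, ΔE = 217.6 × (1/n_f² − 1/n_i²), so 1/n_f² − 1/n_i² = 0.08334.
With n_f = 3: 1/n_i² = 1/9 − 0.08334 = 0.02777, so n_i ≈ 6.00.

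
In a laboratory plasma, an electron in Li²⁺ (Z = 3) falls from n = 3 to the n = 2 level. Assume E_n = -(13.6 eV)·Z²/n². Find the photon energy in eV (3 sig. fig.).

17.0 eV

The Bohr energies scale as Z², so for Z = 3: E_n = −122.4/n² eV.
E_3 = −122.4/9 = −13.60 eV and E_2 = −122.4/4 = −30.60 eV.
The photon energy is |E_3 − E_2| = 17.0 eV.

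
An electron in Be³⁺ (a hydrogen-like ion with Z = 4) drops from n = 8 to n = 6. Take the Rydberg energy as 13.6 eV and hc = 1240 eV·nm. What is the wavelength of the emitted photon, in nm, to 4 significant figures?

468.9 nm

For Z = 4 the level energies scale as Z², so the effective Rydberg energy is 13.6 × 16 = 217.6 eV.
ΔE = 217.6 × (1/6² − 1/8²) = 217.6 × 0.01215 = 2.644 eV.
λ = hc/ΔE = 1240 / 2.644 = 468.9 nm.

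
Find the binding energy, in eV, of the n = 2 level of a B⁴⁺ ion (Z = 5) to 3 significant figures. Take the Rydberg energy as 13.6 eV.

E_n = −13.6 Z²/n² = −340.0/n² eV for Z = 5.
E_2 = −340.0/4 = −85.0 eV, so ionization (to E = 0) requires 85.0 eV.

85.0 eV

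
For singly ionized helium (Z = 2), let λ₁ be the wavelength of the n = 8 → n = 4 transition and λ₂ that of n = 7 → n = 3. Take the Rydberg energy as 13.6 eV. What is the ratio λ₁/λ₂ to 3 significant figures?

1.93

λ ∝ 1/ΔE ∝ 1/(1/n_f² − 1/n_i²), and the Z² and hc factors cancel in the ratio.
λ₁/λ₂ = (1/3² − 1/7²)/(1/4² − 1/8²) = 0.09070/0.04688 = 1.93.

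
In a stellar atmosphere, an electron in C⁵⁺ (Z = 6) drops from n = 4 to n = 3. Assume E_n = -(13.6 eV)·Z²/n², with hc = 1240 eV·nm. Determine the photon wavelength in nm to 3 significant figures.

52.1 nm

For Z = 6 the level energies scale as Z², so the effective Rydberg energy is 13.6 × 36 = 489.6 eV.
ΔE = 489.6 × (1/3² − 1/4²) = 489.6 × 0.04861 = 23.80 eV.
λ = hc/ΔE = 1240 / 23.80 = 52.1 nm.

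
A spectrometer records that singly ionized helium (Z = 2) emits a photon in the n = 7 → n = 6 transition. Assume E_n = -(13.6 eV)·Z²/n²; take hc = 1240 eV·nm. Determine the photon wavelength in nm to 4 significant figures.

For Z = 2 the level energies scale as Z², so the effective Rydberg energy is 13.6 × 4 = 54.40 eV.
ΔE = 54.40 × (1/6² − 1/7²) = 54.40 × 0.007370 = 0.4009 eV.
λ = hc/ΔE = 1240 / 0.4009 = 3093 nm.

3093 nm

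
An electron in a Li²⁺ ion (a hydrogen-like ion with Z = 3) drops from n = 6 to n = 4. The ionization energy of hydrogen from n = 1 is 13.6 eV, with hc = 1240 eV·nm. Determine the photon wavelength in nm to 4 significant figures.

For Z = 3 the level energies scale as Z², so the effective Rydberg energy is 13.6 × 9 = 122.4 eV.
ΔE = 122.4 × (1/4² − 1/6²) = 122.4 × 0.03472 = 4.250 eV.
λ = hc/ΔE = 1240 / 4.250 = 291.8 nm.

291.8 nm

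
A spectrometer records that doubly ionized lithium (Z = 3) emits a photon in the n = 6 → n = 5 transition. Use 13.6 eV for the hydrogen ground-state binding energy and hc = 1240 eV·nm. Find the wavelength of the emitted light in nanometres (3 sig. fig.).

829 nm

For Z = 3 the level energies scale as Z², so the effective Rydberg energy is 13.6 × 9 = 122.4 eV.
ΔE = 122.4 × (1/5² − 1/6²) = 122.4 × 0.01222 = 1.496 eV.
λ = hc/ΔE = 1240 / 1.496 = 829 nm.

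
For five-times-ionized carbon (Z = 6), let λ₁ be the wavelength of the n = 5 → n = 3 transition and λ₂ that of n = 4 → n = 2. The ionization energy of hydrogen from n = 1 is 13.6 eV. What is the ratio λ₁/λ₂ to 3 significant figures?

λ ∝ 1/ΔE ∝ 1/(1/n_f² − 1/n_i²), and the Z² and hc factors cancel in the ratio.
λ₁/λ₂ = (1/2² − 1/4²)/(1/3² − 1/5²) = 0.1875/0.07111 = 2.64.

2.64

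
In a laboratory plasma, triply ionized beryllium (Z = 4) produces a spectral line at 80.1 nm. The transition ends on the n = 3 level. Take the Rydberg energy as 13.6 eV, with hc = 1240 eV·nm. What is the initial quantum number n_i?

The photon energy is ΔE = hc/λ = 1240 / 80.1 = 15.48 eV.
With Z = 4, ΔE = 217.6 × (1/n_f² − 1/n_i²), so 1/n_f² − 1/n_i² = 0.07114.
With n_f = 3: 1/n_i² = 1/9 − 0.07114 = 0.03997, so n_i ≈ 5.00.

n_i = 5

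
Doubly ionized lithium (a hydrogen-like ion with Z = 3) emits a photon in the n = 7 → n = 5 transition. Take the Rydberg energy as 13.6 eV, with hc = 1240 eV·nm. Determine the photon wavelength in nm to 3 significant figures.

For Z = 3 the level energies scale as Z², so the effective Rydberg energy is 13.6 × 9 = 122.4 eV.
ΔE = 122.4 × (1/5² − 1/7²) = 122.4 × 0.01959 = 2.398 eV.
λ = hc/ΔE = 1240 / 2.398 = 517 nm.

517 nm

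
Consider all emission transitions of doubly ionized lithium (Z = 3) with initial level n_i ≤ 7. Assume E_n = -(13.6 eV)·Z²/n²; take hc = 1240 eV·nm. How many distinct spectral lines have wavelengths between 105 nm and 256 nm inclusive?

Enumerate all n_i → n_f pairs with 1 ≤ n_f < n_i ≤ 7 and compute λ = 1240 / [13.6·9·(1/n_f² − 1/n_i²)].
Lines falling in [105, 256] nm: 7→3 (111.7 nm), 6→3 (121.6 nm), 5→3 (142.5 nm), 4→3 (208.4 nm), 7→4 (240.7 nm).

5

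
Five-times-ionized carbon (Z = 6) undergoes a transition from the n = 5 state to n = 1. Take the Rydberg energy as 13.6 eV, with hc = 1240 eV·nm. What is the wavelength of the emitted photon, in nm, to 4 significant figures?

For Z = 6 the level energies scale as Z², so the effective Rydberg energy is 13.6 × 36 = 489.6 eV.
ΔE = 489.6 × (1/1² − 1/5²) = 489.6 × 0.9600 = 470.0 eV.
λ = hc/ΔE = 1240 / 470.0 = 2.638 nm.

2.638 nm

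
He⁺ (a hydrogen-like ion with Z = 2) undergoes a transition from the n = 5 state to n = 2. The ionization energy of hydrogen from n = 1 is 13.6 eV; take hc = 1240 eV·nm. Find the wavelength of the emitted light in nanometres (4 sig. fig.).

108.5 nm

For Z = 2 the level energies scale as Z², so the effective Rydberg energy is 13.6 × 4 = 54.40 eV.
ΔE = 54.40 × (1/2² − 1/5²) = 54.40 × 0.2100 = 11.42 eV.
λ = hc/ΔE = 1240 / 11.42 = 108.5 nm.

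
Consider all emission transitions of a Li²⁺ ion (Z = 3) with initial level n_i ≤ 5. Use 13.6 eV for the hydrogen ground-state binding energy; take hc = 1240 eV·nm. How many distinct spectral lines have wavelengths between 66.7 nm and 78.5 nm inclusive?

1

Enumerate all n_i → n_f pairs with 1 ≤ n_f < n_i ≤ 5 and compute λ = 1240 / [13.6·9·(1/n_f² − 1/n_i²)].
Lines falling in [66.7, 78.5] nm: 3→2 (72.94 nm).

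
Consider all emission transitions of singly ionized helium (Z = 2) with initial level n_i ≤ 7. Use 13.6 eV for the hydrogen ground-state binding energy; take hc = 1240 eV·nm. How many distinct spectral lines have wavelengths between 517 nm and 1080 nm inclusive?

Enumerate all n_i → n_f pairs with 1 ≤ n_f < n_i ≤ 7 and compute λ = 1240 / [13.6·4·(1/n_f² − 1/n_i²)].
Lines falling in [517, 1080] nm: 7→4 (541.5 nm), 6→4 (656.5 nm), 5→4 (1013 nm).

3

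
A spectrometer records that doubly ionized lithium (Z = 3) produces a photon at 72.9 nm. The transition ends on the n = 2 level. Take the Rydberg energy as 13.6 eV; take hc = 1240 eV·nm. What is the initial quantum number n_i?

The photon energy is ΔE = hc/λ = 1240 / 72.9 = 17.01 eV.
With Z = 3, ΔE = 122.4 × (1/n_f² − 1/n_i²), so 1/n_f² − 1/n_i² = 0.1390.
With n_f = 2: 1/n_i² = 1/4 − 0.1390 = 0.1110, so n_i ≈ 3.00.

n_i = 3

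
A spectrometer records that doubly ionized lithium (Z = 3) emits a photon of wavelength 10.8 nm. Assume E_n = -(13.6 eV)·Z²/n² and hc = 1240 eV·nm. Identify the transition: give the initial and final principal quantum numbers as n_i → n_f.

The photon energy is ΔE = hc/λ = 1240 / 10.8 = 114.8 eV.
With Z = 3, ΔE = 122.4 × (1/n_f² − 1/n_i²), so 1/n_f² − 1/n_i² = 0.9380.
Trying n_f = 1 gives 1/n_i² = 0.06197, i.e. n_i ≈ 4; this pair matches.

n_i = 4, n_f = 1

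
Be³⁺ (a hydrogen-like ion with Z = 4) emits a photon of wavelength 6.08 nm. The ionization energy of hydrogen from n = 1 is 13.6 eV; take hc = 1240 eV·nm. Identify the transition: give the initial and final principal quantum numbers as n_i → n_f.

n_i = 4, n_f = 1

The photon energy is ΔE = hc/λ = 1240 / 6.08 = 203.9 eV.
With Z = 4, ΔE = 217.6 × (1/n_f² − 1/n_i²), so 1/n_f² − 1/n_i² = 0.9373.
Trying n_f = 1 gives 1/n_i² = 0.06274, i.e. n_i ≈ 4; this pair matches.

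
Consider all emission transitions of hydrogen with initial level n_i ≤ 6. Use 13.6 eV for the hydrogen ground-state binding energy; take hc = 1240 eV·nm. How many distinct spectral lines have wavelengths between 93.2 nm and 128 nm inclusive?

5

Enumerate all n_i → n_f pairs with 1 ≤ n_f < n_i ≤ 6 and compute λ = 1240 / [13.6·1·(1/n_f² − 1/n_i²)].
Lines falling in [93.2, 128] nm: 6→1 (93.78 nm), 5→1 (94.98 nm), 4→1 (97.25 nm), 3→1 (102.6 nm), 2→1 (121.6 nm).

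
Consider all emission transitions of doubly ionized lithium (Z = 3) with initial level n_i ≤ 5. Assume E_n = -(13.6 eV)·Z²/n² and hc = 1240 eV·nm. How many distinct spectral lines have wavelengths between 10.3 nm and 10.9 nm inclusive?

2

Enumerate all n_i → n_f pairs with 1 ≤ n_f < n_i ≤ 5 and compute λ = 1240 / [13.6·9·(1/n_f² − 1/n_i²)].
Lines falling in [10.3, 10.9] nm: 5→1 (10.55 nm), 4→1 (10.81 nm).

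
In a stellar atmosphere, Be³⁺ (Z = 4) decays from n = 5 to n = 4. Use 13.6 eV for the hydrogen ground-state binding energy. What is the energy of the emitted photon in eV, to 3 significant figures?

4.90 eV

The Bohr energies scale as Z², so for Z = 4: E_n = −217.6/n² eV.
E_5 = −217.6/25 = −8.704 eV and E_4 = −217.6/16 = −13.60 eV.
The photon energy is |E_5 − E_4| = 4.90 eV.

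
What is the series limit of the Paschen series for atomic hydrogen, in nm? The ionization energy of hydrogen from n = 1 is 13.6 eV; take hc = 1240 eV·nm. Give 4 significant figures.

The Paschen series has lower level n_f = 3; the series limit corresponds to n_i → ∞.
ΔE_max = 13.6 × 1 / 3² = 1.511 eV.
λ_min = 1240 / 1.511 = 820.6 nm.

820.6 nm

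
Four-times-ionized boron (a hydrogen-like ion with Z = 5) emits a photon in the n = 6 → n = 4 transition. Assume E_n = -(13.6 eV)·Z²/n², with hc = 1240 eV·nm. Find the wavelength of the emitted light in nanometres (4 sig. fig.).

105.0 nm

For Z = 5 the level energies scale as Z², so the effective Rydberg energy is 13.6 × 25 = 340.0 eV.
ΔE = 340.0 × (1/4² − 1/6²) = 340.0 × 0.03472 = 11.81 eV.
λ = hc/ΔE = 1240 / 11.81 = 105.0 nm.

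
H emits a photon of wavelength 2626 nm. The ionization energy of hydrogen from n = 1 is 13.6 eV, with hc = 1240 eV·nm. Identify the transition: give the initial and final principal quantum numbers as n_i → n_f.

The photon energy is ΔE = hc/λ = 1240 / 2626 = 0.4722 eV.
With Z = 1, ΔE = 13.60 × (1/n_f² − 1/n_i²), so 1/n_f² − 1/n_i² = 0.03472.
Trying n_f = 4 gives 1/n_i² = 0.02778, i.e. n_i ≈ 6; this pair matches.

n_i = 6, n_f = 4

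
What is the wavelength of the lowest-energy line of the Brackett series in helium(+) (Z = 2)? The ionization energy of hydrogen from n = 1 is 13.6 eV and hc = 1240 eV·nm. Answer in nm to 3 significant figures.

The Brackett series terminates on n_f = 4; the first line has n_i = 4+1 = 5.
ΔE = 54.40 × (1/4² − 1/5²) = 1.224 eV.
λ = 1240 / 1.224 = 1010 nm.

1010 nm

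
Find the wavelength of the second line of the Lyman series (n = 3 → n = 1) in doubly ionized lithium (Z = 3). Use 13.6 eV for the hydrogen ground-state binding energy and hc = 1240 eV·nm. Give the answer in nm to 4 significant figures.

The Lyman series terminates on n_f = 1; the second line has n_i = 1+2 = 3.
ΔE = 122.4 × (1/1² − 1/3²) = 108.8 eV.
λ = 1240 / 108.8 = 11.40 nm.

11.40 nm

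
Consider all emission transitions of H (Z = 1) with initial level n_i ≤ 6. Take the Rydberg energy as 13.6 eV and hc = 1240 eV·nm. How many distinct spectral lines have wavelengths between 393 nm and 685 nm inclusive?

Enumerate all n_i → n_f pairs with 1 ≤ n_f < n_i ≤ 6 and compute λ = 1240 / [13.6·1·(1/n_f² − 1/n_i²)].
Lines falling in [393, 685] nm: 6→2 (410.3 nm), 5→2 (434.2 nm), 4→2 (486.3 nm), 3→2 (656.5 nm).

4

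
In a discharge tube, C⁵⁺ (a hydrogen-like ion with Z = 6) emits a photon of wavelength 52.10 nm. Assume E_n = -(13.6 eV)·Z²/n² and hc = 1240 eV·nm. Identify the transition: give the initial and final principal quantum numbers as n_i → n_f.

n_i = 4, n_f = 3

The photon energy is ΔE = hc/λ = 1240 / 52.10 = 23.80 eV.
With Z = 6, ΔE = 489.6 × (1/n_f² − 1/n_i²), so 1/n_f² − 1/n_i² = 0.04861.
Trying n_f = 3 gives 1/n_i² = 0.06250, i.e. n_i ≈ 4; this pair matches.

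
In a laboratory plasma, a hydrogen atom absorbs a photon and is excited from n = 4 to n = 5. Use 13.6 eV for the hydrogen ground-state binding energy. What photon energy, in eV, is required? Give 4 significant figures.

0.3060 eV

E_5 = −13.60/25 = −0.5440 eV and E_4 = −13.60/16 = −0.8500 eV.
The photon energy is |E_5 − E_4| = 0.3060 eV.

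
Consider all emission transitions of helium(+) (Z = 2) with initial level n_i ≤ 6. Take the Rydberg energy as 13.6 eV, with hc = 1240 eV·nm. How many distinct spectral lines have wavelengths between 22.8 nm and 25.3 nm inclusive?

3

Enumerate all n_i → n_f pairs with 1 ≤ n_f < n_i ≤ 6 and compute λ = 1240 / [13.6·4·(1/n_f² − 1/n_i²)].
Lines falling in [22.8, 25.3] nm: 6→1 (23.45 nm), 5→1 (23.74 nm), 4→1 (24.31 nm).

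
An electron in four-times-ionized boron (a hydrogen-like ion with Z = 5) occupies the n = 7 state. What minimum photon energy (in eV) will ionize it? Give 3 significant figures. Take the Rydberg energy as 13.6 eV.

E_n = −13.6 Z²/n² = −340.0/n² eV for Z = 5.
E_7 = −340.0/49 = −6.94 eV, so ionization (to E = 0) requires 6.94 eV.

6.94 eV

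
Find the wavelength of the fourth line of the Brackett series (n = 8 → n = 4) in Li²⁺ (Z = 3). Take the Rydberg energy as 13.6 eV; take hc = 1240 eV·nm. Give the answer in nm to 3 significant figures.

The Brackett series terminates on n_f = 4; the fourth line has n_i = 4+4 = 8.
ΔE = 122.4 × (1/4² − 1/8²) = 5.738 eV.
λ = 1240 / 5.738 = 216 nm.

216 nm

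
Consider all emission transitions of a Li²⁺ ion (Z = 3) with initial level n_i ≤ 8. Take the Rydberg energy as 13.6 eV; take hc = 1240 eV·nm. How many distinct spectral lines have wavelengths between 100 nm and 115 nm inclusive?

2

Enumerate all n_i → n_f pairs with 1 ≤ n_f < n_i ≤ 8 and compute λ = 1240 / [13.6·9·(1/n_f² − 1/n_i²)].
Lines falling in [100, 115] nm: 8→3 (106.1 nm), 7→3 (111.7 nm).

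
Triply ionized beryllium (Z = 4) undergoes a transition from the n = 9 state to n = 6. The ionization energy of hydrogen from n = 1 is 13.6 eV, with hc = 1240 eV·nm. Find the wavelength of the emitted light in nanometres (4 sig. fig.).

369.3 nm

For Z = 4 the level energies scale as Z², so the effective Rydberg energy is 13.6 × 16 = 217.6 eV.
ΔE = 217.6 × (1/6² − 1/9²) = 217.6 × 0.01543 = 3.358 eV.
λ = hc/ΔE = 1240 / 3.358 = 369.3 nm.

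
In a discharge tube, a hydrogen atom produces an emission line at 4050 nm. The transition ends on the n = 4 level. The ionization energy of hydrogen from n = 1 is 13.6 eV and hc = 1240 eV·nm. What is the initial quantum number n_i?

The photon energy is ΔE = hc/λ = 1240 / 4050 = 0.3062 eV.
With Z = 1, ΔE = 13.60 × (1/n_f² − 1/n_i²), so 1/n_f² − 1/n_i² = 0.02251.
With n_f = 4: 1/n_i² = 1/16 − 0.02251 = 0.03999, so n_i ≈ 5.00.

n_i = 5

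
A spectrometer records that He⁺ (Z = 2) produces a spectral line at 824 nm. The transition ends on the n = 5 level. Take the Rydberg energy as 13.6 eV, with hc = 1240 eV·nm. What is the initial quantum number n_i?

The photon energy is ΔE = hc/λ = 1240 / 824 = 1.505 eV.
With Z = 2, ΔE = 54.40 × (1/n_f² − 1/n_i²), so 1/n_f² − 1/n_i² = 0.02766.
With n_f = 5: 1/n_i² = 1/25 − 0.02766 = 0.01234, so n_i ≈ 9.00.

n_i = 9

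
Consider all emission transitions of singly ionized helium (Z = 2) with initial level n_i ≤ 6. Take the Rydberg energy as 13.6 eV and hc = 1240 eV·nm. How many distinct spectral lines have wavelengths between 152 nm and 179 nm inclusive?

Enumerate all n_i → n_f pairs with 1 ≤ n_f < n_i ≤ 6 and compute λ = 1240 / [13.6·4·(1/n_f² − 1/n_i²)].
Lines falling in [152, 179] nm: 3→2 (164.1 nm).

1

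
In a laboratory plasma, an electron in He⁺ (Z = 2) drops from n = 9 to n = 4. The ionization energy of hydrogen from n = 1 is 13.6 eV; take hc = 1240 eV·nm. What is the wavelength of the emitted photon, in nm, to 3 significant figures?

454 nm

For Z = 2 the level energies scale as Z², so the effective Rydberg energy is 13.6 × 4 = 54.40 eV.
ΔE = 54.40 × (1/4² − 1/9²) = 54.40 × 0.05015 = 2.728 eV.
λ = hc/ΔE = 1240 / 2.728 = 454 nm.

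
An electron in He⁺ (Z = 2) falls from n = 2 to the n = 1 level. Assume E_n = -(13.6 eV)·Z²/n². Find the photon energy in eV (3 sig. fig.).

The Bohr energies scale as Z², so for Z = 2: E_n = −54.40/n² eV.
E_2 = −54.40/4 = −13.60 eV and E_1 = −54.40/1 = −54.40 eV.
The photon energy is |E_2 − E_1| = 40.8 eV.

40.8 eV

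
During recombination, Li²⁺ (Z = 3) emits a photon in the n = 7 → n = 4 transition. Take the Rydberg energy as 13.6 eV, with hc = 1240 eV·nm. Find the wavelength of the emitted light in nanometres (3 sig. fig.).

For Z = 3 the level energies scale as Z², so the effective Rydberg energy is 13.6 × 9 = 122.4 eV.
ΔE = 122.4 × (1/4² − 1/7²) = 122.4 × 0.04209 = 5.152 eV.
λ = hc/ΔE = 1240 / 5.152 = 241 nm.

241 nm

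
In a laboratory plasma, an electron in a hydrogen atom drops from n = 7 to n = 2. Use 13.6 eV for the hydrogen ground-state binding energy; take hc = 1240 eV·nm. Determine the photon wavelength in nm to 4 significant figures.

397.1 nm

ΔE = 13.60 × (1/2² − 1/7²) = 13.60 × 0.2296 = 3.122 eV.
λ = hc/ΔE = 1240 / 3.122 = 397.1 nm.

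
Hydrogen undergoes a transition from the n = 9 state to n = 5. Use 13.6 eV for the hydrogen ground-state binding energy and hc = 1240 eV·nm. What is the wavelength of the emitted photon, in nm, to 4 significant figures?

ΔE = 13.60 × (1/5² − 1/9²) = 13.60 × 0.02765 = 0.3761 eV.
λ = hc/ΔE = 1240 / 0.3761 = 3297 nm.
This line belongs to the Pfund series.

3297 nm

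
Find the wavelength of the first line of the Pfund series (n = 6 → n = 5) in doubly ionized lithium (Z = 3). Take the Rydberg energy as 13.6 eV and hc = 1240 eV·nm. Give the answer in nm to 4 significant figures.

The Pfund series terminates on n_f = 5; the first line has n_i = 5+1 = 6.
ΔE = 122.4 × (1/5² − 1/6²) = 1.496 eV.
λ = 1240 / 1.496 = 828.9 nm.

828.9 nm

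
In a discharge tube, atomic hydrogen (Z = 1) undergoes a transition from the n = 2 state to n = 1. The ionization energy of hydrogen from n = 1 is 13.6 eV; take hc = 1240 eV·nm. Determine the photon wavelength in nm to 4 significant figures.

121.6 nm

ΔE = 13.60 × (1/1² − 1/2²) = 13.60 × 0.7500 = 10.20 eV.
λ = hc/ΔE = 1240 / 10.20 = 121.6 nm.
This line belongs to the Lyman series.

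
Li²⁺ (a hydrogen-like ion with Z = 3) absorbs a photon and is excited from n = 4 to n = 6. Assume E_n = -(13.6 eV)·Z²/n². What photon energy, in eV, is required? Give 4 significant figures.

4.250 eV

The Bohr energies scale as Z², so for Z = 3: E_n = −122.4/n² eV.
E_6 = −122.4/36 = −3.400 eV and E_4 = −122.4/16 = −7.650 eV.
The photon energy is |E_6 − E_4| = 4.250 eV.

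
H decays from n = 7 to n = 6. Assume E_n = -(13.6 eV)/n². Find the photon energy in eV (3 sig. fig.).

E_7 = −13.60/49 = −0.2776 eV and E_6 = −13.60/36 = −0.3778 eV.
The photon energy is |E_7 − E_6| = 0.100 eV.

0.100 eV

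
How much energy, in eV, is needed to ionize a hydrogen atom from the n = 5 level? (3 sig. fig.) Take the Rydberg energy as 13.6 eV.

0.544 eV

E_5 = −13.60/25 = −0.544 eV, so ionization (to E = 0) requires 0.544 eV.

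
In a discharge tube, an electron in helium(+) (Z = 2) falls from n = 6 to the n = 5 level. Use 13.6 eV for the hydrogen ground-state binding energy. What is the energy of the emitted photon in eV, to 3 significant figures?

The Bohr energies scale as Z², so for Z = 2: E_n = −54.40/n² eV.
E_6 = −54.40/36 = −1.511 eV and E_5 = −54.40/25 = −2.176 eV.
The photon energy is |E_6 − E_5| = 0.665 eV.

0.665 eV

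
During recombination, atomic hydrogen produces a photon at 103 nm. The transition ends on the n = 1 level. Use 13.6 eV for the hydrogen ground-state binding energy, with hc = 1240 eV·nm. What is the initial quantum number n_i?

n_i = 3

The photon energy is ΔE = hc/λ = 1240 / 103 = 12.04 eV.
With Z = 1, ΔE = 13.60 × (1/n_f² − 1/n_i²), so 1/n_f² − 1/n_i² = 0.8852.
With n_f = 1: 1/n_i² = 1/1 − 0.8852 = 0.1148, so n_i ≈ 2.95.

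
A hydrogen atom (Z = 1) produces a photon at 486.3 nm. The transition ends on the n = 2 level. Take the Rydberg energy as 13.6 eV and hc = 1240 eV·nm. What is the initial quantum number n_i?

n_i = 4

The photon energy is ΔE = hc/λ = 1240 / 486.3 = 2.550 eV.
With Z = 1, ΔE = 13.60 × (1/n_f² − 1/n_i²), so 1/n_f² − 1/n_i² = 0.1875.
With n_f = 2: 1/n_i² = 1/4 − 0.1875 = 0.06251, so n_i ≈ 4.00.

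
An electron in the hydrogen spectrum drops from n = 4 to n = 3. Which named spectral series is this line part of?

Paschen

The series is set by the lower level: n_f = 3 is the Paschen series.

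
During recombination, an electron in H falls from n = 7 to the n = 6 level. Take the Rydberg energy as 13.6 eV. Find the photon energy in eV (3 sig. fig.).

E_7 = −13.60/49 = −0.2776 eV and E_6 = −13.60/36 = −0.3778 eV.
The photon energy is |E_7 − E_6| = 0.100 eV.

0.100 eV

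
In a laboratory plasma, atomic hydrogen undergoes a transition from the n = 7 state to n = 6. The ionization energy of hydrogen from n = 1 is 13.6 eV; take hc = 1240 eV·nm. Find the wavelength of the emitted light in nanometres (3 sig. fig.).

12400 nm

ΔE = 13.60 × (1/6² − 1/7²) = 13.60 × 0.007370 = 0.1002 eV.
λ = hc/ΔE = 1240 / 0.1002 = 12400 nm.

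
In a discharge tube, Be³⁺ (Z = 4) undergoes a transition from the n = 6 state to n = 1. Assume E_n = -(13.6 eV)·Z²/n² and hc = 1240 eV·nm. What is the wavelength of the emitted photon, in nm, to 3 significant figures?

For Z = 4 the level energies scale as Z², so the effective Rydberg energy is 13.6 × 16 = 217.6 eV.
ΔE = 217.6 × (1/1² − 1/6²) = 217.6 × 0.9722 = 211.6 eV.
λ = hc/ΔE = 1240 / 211.6 = 5.86 nm.

5.86 nm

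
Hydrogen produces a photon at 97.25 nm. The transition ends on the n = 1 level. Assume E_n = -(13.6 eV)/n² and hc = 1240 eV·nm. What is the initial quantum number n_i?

n_i = 4

The photon energy is ΔE = hc/λ = 1240 / 97.25 = 12.75 eV.
With Z = 1, ΔE = 13.60 × (1/n_f² − 1/n_i²), so 1/n_f² − 1/n_i² = 0.9375.
With n_f = 1: 1/n_i² = 1/1 − 0.9375 = 0.06245, so n_i ≈ 4.00.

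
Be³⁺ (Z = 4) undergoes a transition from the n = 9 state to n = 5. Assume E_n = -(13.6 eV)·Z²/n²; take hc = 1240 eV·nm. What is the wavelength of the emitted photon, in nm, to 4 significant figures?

For Z = 4 the level energies scale as Z², so the effective Rydberg energy is 13.6 × 16 = 217.6 eV.
ΔE = 217.6 × (1/5² − 1/9²) = 217.6 × 0.02765 = 6.018 eV.
λ = hc/ΔE = 1240 / 6.018 = 206.1 nm.

206.1 nm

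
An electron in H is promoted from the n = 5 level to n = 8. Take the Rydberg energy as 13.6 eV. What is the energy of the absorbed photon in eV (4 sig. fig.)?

0.3315 eV

E_8 = −13.60/64 = −0.2125 eV and E_5 = −13.60/25 = −0.5440 eV.
The photon energy is |E_8 − E_5| = 0.3315 eV.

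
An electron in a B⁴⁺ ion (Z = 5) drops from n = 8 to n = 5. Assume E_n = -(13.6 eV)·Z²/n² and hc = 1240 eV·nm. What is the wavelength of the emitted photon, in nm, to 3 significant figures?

For Z = 5 the level energies scale as Z², so the effective Rydberg energy is 13.6 × 25 = 340.0 eV.
ΔE = 340.0 × (1/5² − 1/8²) = 340.0 × 0.02438 = 8.288 eV.
λ = hc/ΔE = 1240 / 8.288 = 150 nm.

150 nm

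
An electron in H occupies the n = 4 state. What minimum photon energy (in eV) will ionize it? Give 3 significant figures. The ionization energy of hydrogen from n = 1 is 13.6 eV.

0.850 eV

E_4 = −13.60/16 = −0.850 eV, so ionization (to E = 0) requires 0.850 eV.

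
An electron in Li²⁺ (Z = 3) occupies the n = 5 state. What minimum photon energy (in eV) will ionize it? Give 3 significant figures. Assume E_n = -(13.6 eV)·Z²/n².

E_n = −13.6 Z²/n² = −122.4/n² eV for Z = 3.
E_5 = −122.4/25 = −4.90 eV, so ionization (to E = 0) requires 4.90 eV.

4.90 eV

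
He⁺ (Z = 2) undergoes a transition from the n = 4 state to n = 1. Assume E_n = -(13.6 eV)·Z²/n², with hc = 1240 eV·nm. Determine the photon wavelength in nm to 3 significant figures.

24.3 nm

For Z = 2 the level energies scale as Z², so the effective Rydberg energy is 13.6 × 4 = 54.40 eV.
ΔE = 54.40 × (1/1² − 1/4²) = 54.40 × 0.9375 = 51.00 eV.
λ = hc/ΔE = 1240 / 51.00 = 24.3 nm.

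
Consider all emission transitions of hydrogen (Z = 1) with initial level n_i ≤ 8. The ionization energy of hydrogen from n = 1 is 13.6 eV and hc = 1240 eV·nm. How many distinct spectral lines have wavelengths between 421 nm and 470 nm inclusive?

Enumerate all n_i → n_f pairs with 1 ≤ n_f < n_i ≤ 8 and compute λ = 1240 / [13.6·1·(1/n_f² − 1/n_i²)].
Lines falling in [421, 470] nm: 5→2 (434.2 nm).

1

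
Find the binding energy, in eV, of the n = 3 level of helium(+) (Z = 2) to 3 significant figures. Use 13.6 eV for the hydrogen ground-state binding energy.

E_n = −13.6 Z²/n² = −54.40/n² eV for Z = 2.
E_3 = −54.40/9 = −6.04 eV, so ionization (to E = 0) requires 6.04 eV.

6.04 eV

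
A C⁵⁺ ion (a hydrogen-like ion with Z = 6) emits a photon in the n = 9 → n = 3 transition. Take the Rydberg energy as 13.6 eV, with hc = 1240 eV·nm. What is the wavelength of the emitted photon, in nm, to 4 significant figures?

For Z = 6 the level energies scale as Z², so the effective Rydberg energy is 13.6 × 36 = 489.6 eV.
ΔE = 489.6 × (1/3² − 1/9²) = 489.6 × 0.09877 = 48.36 eV.
λ = hc/ΔE = 1240 / 48.36 = 25.64 nm.

25.64 nm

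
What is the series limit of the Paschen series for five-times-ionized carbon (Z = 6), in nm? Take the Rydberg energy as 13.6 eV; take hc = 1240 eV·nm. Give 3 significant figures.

The Paschen series has lower level n_f = 3; the series limit corresponds to n_i → ∞.
ΔE_max = 13.6 × 36 / 3² = 54.40 eV.
λ_min = 1240 / 54.40 = 22.8 nm.

22.8 nm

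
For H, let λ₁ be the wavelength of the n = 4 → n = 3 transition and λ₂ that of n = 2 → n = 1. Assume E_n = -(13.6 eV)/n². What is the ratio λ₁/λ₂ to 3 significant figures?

15.4

λ ∝ 1/ΔE ∝ 1/(1/n_f² − 1/n_i²), and the Z² and hc factors cancel in the ratio.
λ₁/λ₂ = (1/1² − 1/2²)/(1/3² − 1/4²) = 0.7500/0.04861 = 15.4.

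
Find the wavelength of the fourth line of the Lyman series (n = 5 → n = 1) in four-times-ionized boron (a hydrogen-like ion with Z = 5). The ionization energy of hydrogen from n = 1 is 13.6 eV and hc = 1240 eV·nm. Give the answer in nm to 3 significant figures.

The Lyman series terminates on n_f = 1; the fourth line has n_i = 1+4 = 5.
ΔE = 340.0 × (1/1² − 1/5²) = 326.4 eV.
λ = 1240 / 326.4 = 3.80 nm.

3.80 nm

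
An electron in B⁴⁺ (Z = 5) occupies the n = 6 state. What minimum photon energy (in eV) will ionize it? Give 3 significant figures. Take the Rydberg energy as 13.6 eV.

E_n = −13.6 Z²/n² = −340.0/n² eV for Z = 5.
E_6 = −340.0/36 = −9.44 eV, so ionization (to E = 0) requires 9.44 eV.

9.44 eV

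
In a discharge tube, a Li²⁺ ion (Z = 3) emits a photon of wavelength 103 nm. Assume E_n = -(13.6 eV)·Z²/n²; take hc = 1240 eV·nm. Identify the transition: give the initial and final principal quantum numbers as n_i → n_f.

The photon energy is ΔE = hc/λ = 1240 / 103 = 12.04 eV.
With Z = 3, ΔE = 122.4 × (1/n_f² − 1/n_i²), so 1/n_f² − 1/n_i² = 0.09836.
Trying n_f = 3 gives 1/n_i² = 0.01275, i.e. n_i ≈ 9; this pair matches.

n_i = 9, n_f = 3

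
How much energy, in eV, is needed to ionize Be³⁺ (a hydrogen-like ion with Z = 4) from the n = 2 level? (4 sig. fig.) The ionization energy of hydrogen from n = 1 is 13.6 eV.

E_n = −13.6 Z²/n² = −217.6/n² eV for Z = 4.
E_2 = −217.6/4 = −54.40 eV, so ionization (to E = 0) requires 54.40 eV.

54.40 eV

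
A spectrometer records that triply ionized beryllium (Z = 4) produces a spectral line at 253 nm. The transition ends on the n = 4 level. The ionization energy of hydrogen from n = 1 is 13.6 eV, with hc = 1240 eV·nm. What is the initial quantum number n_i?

n_i = 5

The photon energy is ΔE = hc/λ = 1240 / 253 = 4.901 eV.
With Z = 4, ΔE = 217.6 × (1/n_f² − 1/n_i²), so 1/n_f² − 1/n_i² = 0.02252.
With n_f = 4: 1/n_i² = 1/16 − 0.02252 = 0.03998, so n_i ≈ 5.00.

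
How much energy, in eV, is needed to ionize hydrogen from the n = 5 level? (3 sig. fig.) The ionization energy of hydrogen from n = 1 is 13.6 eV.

0.544 eV

E_5 = −13.60/25 = −0.544 eV, so ionization (to E = 0) requires 0.544 eV.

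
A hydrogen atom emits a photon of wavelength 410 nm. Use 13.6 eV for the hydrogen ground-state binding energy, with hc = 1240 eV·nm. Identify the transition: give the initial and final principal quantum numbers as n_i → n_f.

The photon energy is ΔE = hc/λ = 1240 / 410 = 3.024 eV.
With Z = 1, ΔE = 13.60 × (1/n_f² − 1/n_i²), so 1/n_f² − 1/n_i² = 0.2224.
Trying n_f = 2 gives 1/n_i² = 0.02762, i.e. n_i ≈ 6; this pair matches.

n_i = 6, n_f = 2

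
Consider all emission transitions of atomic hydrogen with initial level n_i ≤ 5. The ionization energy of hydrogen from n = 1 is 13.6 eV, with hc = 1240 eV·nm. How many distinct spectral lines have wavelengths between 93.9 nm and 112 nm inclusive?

Enumerate all n_i → n_f pairs with 1 ≤ n_f < n_i ≤ 5 and compute λ = 1240 / [13.6·1·(1/n_f² − 1/n_i²)].
Lines falling in [93.9, 112] nm: 5→1 (94.98 nm), 4→1 (97.25 nm), 3→1 (102.6 nm).

3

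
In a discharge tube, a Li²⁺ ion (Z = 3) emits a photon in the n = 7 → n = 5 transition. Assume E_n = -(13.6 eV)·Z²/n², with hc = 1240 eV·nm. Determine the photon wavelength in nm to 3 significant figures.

For Z = 3 the level energies scale as Z², so the effective Rydberg energy is 13.6 × 9 = 122.4 eV.
ΔE = 122.4 × (1/5² − 1/7²) = 122.4 × 0.01959 = 2.398 eV.
λ = hc/ΔE = 1240 / 2.398 = 517 nm.

517 nm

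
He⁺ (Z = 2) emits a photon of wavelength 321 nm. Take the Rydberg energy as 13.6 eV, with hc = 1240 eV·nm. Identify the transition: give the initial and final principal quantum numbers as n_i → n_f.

The photon energy is ΔE = hc/λ = 1240 / 321 = 3.863 eV.
With Z = 2, ΔE = 54.40 × (1/n_f² − 1/n_i²), so 1/n_f² − 1/n_i² = 0.07101.
Trying n_f = 3 gives 1/n_i² = 0.04010, i.e. n_i ≈ 5; this pair matches.

n_i = 5, n_f = 3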